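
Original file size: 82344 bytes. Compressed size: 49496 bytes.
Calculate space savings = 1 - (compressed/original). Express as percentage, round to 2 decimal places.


ratio = compressed/original = 49496/82344 = 0.601088
savings = 1 - ratio = 1 - 0.601088 = 0.398912
as a percentage: 0.398912 * 100 = 39.89%

Space savings = 1 - 49496/82344 = 39.89%


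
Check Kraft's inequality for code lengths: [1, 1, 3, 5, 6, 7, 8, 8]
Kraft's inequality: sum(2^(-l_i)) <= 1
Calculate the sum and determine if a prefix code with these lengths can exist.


Sum = 2^(-1) + 2^(-1) + 2^(-3) + 2^(-5) + 2^(-6) + 2^(-7) + 2^(-8) + 2^(-8)
    = 0.5 + 0.5 + 0.125 + 0.03125 + 0.015625 + 0.0078125 + 0.00390625 + 0.00390625
    = 304/256 = 1.1875
Since 1.1875 > 1, Kraft's inequality is NOT satisfied.
A prefix code with these lengths CANNOT exist.

Kraft sum = 1.1875. Not satisfied.


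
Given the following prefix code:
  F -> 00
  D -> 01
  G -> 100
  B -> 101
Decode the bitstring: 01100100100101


Decoding step by step:
Bits 01 -> D
Bits 100 -> G
Bits 100 -> G
Bits 100 -> G
Bits 101 -> B


Decoded message: DGGGB


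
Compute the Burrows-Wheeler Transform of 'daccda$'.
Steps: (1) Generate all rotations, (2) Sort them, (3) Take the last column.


Rotations (sorted):
  0: $daccda -> last char: a
  1: a$daccd -> last char: d
  2: accda$d -> last char: d
  3: ccda$da -> last char: a
  4: cda$dac -> last char: c
  5: da$dacc -> last char: c
  6: daccda$ -> last char: $


BWT = addacc$


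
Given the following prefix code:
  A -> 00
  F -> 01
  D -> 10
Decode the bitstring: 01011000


Decoding step by step:
Bits 01 -> F
Bits 01 -> F
Bits 10 -> D
Bits 00 -> A


Decoded message: FFDA


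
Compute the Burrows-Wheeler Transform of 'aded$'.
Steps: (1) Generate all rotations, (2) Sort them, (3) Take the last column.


Rotations (sorted):
  0: $aded -> last char: d
  1: aded$ -> last char: $
  2: d$ade -> last char: e
  3: ded$a -> last char: a
  4: ed$ad -> last char: d


BWT = d$ead


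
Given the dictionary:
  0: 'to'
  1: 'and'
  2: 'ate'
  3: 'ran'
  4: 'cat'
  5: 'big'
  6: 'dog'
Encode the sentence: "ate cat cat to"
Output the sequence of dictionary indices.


Look up each word in the dictionary:
  'ate' -> 2
  'cat' -> 4
  'cat' -> 4
  'to' -> 0

Encoded: [2, 4, 4, 0]


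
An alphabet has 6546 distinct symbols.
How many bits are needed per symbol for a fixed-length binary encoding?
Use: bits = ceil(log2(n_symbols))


log2(6546) = 12.6764
Bracket: 2^12 = 4096 < 6546 <= 2^13 = 8192
So ceil(log2(6546)) = 13

bits = ceil(log2(6546)) = ceil(12.6764) = 13 bits


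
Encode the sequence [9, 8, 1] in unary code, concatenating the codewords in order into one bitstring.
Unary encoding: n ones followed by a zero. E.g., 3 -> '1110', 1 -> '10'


Encode each number as n ones followed by a terminating 0:
  9 -> 1111111110 (10 bits)
  8 -> 111111110 (9 bits)
  1 -> 10 (2 bits)
Total length = 10 + 9 + 2 = 21 bits.

Unary([9, 8, 1]) = 111111111011111111010 (21 bits)


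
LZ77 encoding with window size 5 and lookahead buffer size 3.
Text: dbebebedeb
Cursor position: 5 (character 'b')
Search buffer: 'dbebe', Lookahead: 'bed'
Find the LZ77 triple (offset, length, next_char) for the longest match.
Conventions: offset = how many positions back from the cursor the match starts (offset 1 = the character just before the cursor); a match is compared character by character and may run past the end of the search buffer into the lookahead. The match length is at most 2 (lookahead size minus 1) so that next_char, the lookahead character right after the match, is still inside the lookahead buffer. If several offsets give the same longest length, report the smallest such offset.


Try each offset into the search buffer:
  offset=1 (pos 4, char 'e'): match length 0
  offset=2 (pos 3, char 'b'): match length 2
  offset=3 (pos 2, char 'e'): match length 0
  offset=4 (pos 1, char 'b'): match length 2
  offset=5 (pos 0, char 'd'): match length 0
Longest match has length 2, found at offsets 2, 4; take the smallest, offset 2.
next_char = character at position 5 + 2 = 7 -> 'd'

Best match: offset=2, length=2 (matching 'be' starting at position 3)
LZ77 triple: (2, 2, 'd')


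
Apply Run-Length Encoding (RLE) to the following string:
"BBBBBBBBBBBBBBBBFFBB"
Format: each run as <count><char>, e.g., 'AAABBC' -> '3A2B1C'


Scanning runs left to right:
  i=0: run of 'B' x 16 -> '16B'
  i=16: run of 'F' x 2 -> '2F'
  i=18: run of 'B' x 2 -> '2B'

RLE = 16B2F2B


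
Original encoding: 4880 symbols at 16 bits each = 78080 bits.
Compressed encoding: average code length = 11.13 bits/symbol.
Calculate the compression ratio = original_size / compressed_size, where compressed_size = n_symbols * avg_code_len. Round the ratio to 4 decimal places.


original_size = n_symbols * orig_bits = 4880 * 16 = 78080 bits
compressed_size = n_symbols * avg_code_len = 4880 * 11.13 = 54314.4 bits
ratio = original_size / compressed_size = 78080 / 54314.4 = 1.4376

Compression ratio = 1.4376


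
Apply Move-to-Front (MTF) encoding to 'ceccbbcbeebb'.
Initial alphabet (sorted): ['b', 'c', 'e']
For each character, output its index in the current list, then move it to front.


MTF encoding:
'c': index 1 in ['b', 'c', 'e'] -> ['c', 'b', 'e']
'e': index 2 in ['c', 'b', 'e'] -> ['e', 'c', 'b']
'c': index 1 in ['e', 'c', 'b'] -> ['c', 'e', 'b']
'c': index 0 in ['c', 'e', 'b'] -> ['c', 'e', 'b']
'b': index 2 in ['c', 'e', 'b'] -> ['b', 'c', 'e']
'b': index 0 in ['b', 'c', 'e'] -> ['b', 'c', 'e']
'c': index 1 in ['b', 'c', 'e'] -> ['c', 'b', 'e']
'b': index 1 in ['c', 'b', 'e'] -> ['b', 'c', 'e']
'e': index 2 in ['b', 'c', 'e'] -> ['e', 'b', 'c']
'e': index 0 in ['e', 'b', 'c'] -> ['e', 'b', 'c']
'b': index 1 in ['e', 'b', 'c'] -> ['b', 'e', 'c']
'b': index 0 in ['b', 'e', 'c'] -> ['b', 'e', 'c']


Output: [1, 2, 1, 0, 2, 0, 1, 1, 2, 0, 1, 0]


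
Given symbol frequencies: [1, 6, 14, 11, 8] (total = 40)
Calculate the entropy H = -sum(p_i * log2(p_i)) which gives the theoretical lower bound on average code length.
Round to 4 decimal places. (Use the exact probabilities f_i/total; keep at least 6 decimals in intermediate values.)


Per-symbol terms -p_i * log2(p_i) with p_i = f_i/40:
  p = 1/40 = 0.025000: log2(p) = -5.321928, -p*log2(p) = 0.133048
  p = 6/40 = 0.150000: log2(p) = -2.736966, -p*log2(p) = 0.410545
  p = 14/40 = 0.350000: log2(p) = -1.514573, -p*log2(p) = 0.530101
  p = 11/40 = 0.275000: log2(p) = -1.862496, -p*log2(p) = 0.512187
  p = 8/40 = 0.200000: log2(p) = -2.321928, -p*log2(p) = 0.464386
H = 0.133048 + 0.410545 + 0.530101 + 0.512187 + 0.464386 = 2.050267

H = 2.0503 bits/symbol


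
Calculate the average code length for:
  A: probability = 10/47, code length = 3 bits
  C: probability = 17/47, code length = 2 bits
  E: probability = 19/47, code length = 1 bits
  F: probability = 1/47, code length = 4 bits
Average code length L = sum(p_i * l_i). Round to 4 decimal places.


Weighted contributions p_i * l_i:
  A: (10/47) * 3 = 30/47
  C: (17/47) * 2 = 34/47
  E: (19/47) * 1 = 19/47
  F: (1/47) * 4 = 4/47
Sum = (30 + 34 + 19 + 4)/47 = 87/47

L = 87/47 = 1.8511 bits/symbol


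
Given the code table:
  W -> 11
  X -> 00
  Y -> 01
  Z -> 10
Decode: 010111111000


Decoding:
01 -> Y
01 -> Y
11 -> W
11 -> W
10 -> Z
00 -> X


Result: YYWWZX


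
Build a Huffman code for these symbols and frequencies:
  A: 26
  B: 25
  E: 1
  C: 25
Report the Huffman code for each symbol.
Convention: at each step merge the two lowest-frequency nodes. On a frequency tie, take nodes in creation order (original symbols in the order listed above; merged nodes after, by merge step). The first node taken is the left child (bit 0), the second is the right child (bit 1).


Huffman tree construction:
Step 1: Merge E(1) + B(25) = 26
Step 2: Merge C(25) + A(26) = 51
Step 3: Merge (E+B)(26) + (C+A)(51) = 77
Read each symbol's code off the tree from the root (left child = 0, right child = 1).

Codes:
  A: 11 (length 2)
  B: 01 (length 2)
  E: 00 (length 2)
  C: 10 (length 2)
Average code length: 154/77 = 2.0000 bits/symbol


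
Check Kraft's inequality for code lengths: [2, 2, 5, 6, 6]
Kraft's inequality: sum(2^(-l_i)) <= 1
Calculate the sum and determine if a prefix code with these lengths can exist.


Sum = 2^(-2) + 2^(-2) + 2^(-5) + 2^(-6) + 2^(-6)
    = 0.25 + 0.25 + 0.03125 + 0.015625 + 0.015625
    = 36/64 = 0.5625
Since 0.5625 <= 1, Kraft's inequality IS satisfied.
A prefix code with these lengths CAN exist.

Kraft sum = 0.5625. Satisfied.


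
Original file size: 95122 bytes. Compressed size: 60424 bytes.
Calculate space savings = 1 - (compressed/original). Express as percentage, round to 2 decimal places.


ratio = compressed/original = 60424/95122 = 0.635226
savings = 1 - ratio = 1 - 0.635226 = 0.364774
as a percentage: 0.364774 * 100 = 36.48%

Space savings = 1 - 60424/95122 = 36.48%


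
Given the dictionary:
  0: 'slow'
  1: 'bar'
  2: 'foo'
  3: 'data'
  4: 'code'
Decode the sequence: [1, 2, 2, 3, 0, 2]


Look up each index in the dictionary:
  1 -> 'bar'
  2 -> 'foo'
  2 -> 'foo'
  3 -> 'data'
  0 -> 'slow'
  2 -> 'foo'

Decoded: "bar foo foo data slow foo"


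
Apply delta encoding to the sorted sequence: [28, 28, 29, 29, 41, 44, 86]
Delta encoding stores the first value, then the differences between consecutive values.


First value: 28
Deltas:
  28 - 28 = 0
  29 - 28 = 1
  29 - 29 = 0
  41 - 29 = 12
  44 - 41 = 3
  86 - 44 = 42


Delta encoded: [28, 0, 1, 0, 12, 3, 42]


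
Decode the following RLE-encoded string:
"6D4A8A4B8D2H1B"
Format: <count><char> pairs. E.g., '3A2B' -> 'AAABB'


Expanding each <count><char> pair:
  6D -> 'DDDDDD'
  4A -> 'AAAA'
  8A -> 'AAAAAAAA'
  4B -> 'BBBB'
  8D -> 'DDDDDDDD'
  2H -> 'HH'
  1B -> 'B'

Decoded = DDDDDDAAAAAAAAAAAABBBBDDDDDDDDHHB


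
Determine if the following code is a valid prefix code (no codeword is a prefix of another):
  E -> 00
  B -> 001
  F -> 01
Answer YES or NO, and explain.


Checking each pair (does one codeword prefix another?):
  E='00' vs B='001': prefix -- VIOLATION

NO -- this is NOT a valid prefix code. E (00) is a prefix of B (001).


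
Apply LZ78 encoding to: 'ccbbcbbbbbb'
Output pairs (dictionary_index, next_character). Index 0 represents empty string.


LZ78 encoding steps:
Dictionary: {0: ''}
Step 1: w='' (idx 0), next='c' -> output (0, 'c'), add 'c' as idx 1
Step 2: w='c' (idx 1), next='b' -> output (1, 'b'), add 'cb' as idx 2
Step 3: w='' (idx 0), next='b' -> output (0, 'b'), add 'b' as idx 3
Step 4: w='cb' (idx 2), next='b' -> output (2, 'b'), add 'cbb' as idx 4
Step 5: w='b' (idx 3), next='b' -> output (3, 'b'), add 'bb' as idx 5
Step 6: w='bb' (idx 5), end of input -> output (5, '')


Encoded: [(0, 'c'), (1, 'b'), (0, 'b'), (2, 'b'), (3, 'b'), (5, '')]


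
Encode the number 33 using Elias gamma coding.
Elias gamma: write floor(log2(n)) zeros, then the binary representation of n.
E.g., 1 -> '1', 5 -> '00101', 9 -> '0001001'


num_bits = floor(log2(33)) + 1 = 6
leading_zeros = num_bits - 1 = 5
binary(33) = 100001

Elias gamma(33) = '00000' + '100001' = 00000100001 (11 bits)


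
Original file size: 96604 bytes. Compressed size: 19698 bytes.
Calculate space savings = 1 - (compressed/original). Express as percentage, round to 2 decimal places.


ratio = compressed/original = 19698/96604 = 0.203905
savings = 1 - ratio = 1 - 0.203905 = 0.796095
as a percentage: 0.796095 * 100 = 79.61%

Space savings = 1 - 19698/96604 = 79.61%


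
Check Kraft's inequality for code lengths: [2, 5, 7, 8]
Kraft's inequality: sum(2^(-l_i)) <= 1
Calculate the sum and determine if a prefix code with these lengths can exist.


Sum = 2^(-2) + 2^(-5) + 2^(-7) + 2^(-8)
    = 0.25 + 0.03125 + 0.0078125 + 0.00390625
    = 75/256 = 0.29296875
Since 0.29296875 <= 1, Kraft's inequality IS satisfied.
A prefix code with these lengths CAN exist.

Kraft sum = 0.29296875. Satisfied.


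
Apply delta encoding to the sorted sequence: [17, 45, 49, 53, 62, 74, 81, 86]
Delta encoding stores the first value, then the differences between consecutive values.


First value: 17
Deltas:
  45 - 17 = 28
  49 - 45 = 4
  53 - 49 = 4
  62 - 53 = 9
  74 - 62 = 12
  81 - 74 = 7
  86 - 81 = 5


Delta encoded: [17, 28, 4, 4, 9, 12, 7, 5]


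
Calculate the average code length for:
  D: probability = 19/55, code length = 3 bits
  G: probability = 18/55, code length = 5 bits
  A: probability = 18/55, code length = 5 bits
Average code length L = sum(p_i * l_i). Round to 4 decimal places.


Weighted contributions p_i * l_i:
  D: (19/55) * 3 = 57/55
  G: (18/55) * 5 = 90/55
  A: (18/55) * 5 = 90/55
Sum = (57 + 90 + 90)/55 = 237/55

L = 237/55 = 4.3091 bits/symbol


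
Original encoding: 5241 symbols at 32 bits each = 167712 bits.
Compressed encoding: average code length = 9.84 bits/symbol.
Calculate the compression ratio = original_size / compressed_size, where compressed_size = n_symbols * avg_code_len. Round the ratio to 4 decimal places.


original_size = n_symbols * orig_bits = 5241 * 32 = 167712 bits
compressed_size = n_symbols * avg_code_len = 5241 * 9.84 = 51571.44 bits
ratio = original_size / compressed_size = 167712 / 51571.44 = 3.252

Compression ratio = 3.252


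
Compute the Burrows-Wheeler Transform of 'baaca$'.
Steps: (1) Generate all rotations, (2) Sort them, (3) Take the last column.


Rotations (sorted):
  0: $baaca -> last char: a
  1: a$baac -> last char: c
  2: aaca$b -> last char: b
  3: aca$ba -> last char: a
  4: baaca$ -> last char: $
  5: ca$baa -> last char: a


BWT = acba$a


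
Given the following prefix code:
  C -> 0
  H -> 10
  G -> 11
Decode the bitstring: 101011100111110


Decoding step by step:
Bits 10 -> H
Bits 10 -> H
Bits 11 -> G
Bits 10 -> H
Bits 0 -> C
Bits 11 -> G
Bits 11 -> G
Bits 10 -> H


Decoded message: HHGHCGGH


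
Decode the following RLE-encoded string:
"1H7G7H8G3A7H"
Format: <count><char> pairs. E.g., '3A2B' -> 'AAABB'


Expanding each <count><char> pair:
  1H -> 'H'
  7G -> 'GGGGGGG'
  7H -> 'HHHHHHH'
  8G -> 'GGGGGGGG'
  3A -> 'AAA'
  7H -> 'HHHHHHH'

Decoded = HGGGGGGGHHHHHHHGGGGGGGGAAAHHHHHHH


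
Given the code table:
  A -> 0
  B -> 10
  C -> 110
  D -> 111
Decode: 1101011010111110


Decoding:
110 -> C
10 -> B
110 -> C
10 -> B
111 -> D
110 -> C


Result: CBCBDC


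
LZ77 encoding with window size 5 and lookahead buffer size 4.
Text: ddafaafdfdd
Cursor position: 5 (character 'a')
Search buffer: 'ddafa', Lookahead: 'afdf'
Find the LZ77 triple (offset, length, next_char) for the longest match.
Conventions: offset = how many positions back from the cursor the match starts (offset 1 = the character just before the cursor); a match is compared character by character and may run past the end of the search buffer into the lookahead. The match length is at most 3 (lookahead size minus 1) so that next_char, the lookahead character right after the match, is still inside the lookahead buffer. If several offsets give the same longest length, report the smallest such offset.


Try each offset into the search buffer:
  offset=1 (pos 4, char 'a'): match length 1
  offset=2 (pos 3, char 'f'): match length 0
  offset=3 (pos 2, char 'a'): match length 2
  offset=4 (pos 1, char 'd'): match length 0
  offset=5 (pos 0, char 'd'): match length 0
Longest match has length 2 at offset 3.
next_char = character at position 5 + 2 = 7 -> 'd'

Best match: offset=3, length=2 (matching 'af' starting at position 2)
LZ77 triple: (3, 2, 'd')


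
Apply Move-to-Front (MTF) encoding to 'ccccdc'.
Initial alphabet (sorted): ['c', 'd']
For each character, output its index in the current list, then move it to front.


MTF encoding:
'c': index 0 in ['c', 'd'] -> ['c', 'd']
'c': index 0 in ['c', 'd'] -> ['c', 'd']
'c': index 0 in ['c', 'd'] -> ['c', 'd']
'c': index 0 in ['c', 'd'] -> ['c', 'd']
'd': index 1 in ['c', 'd'] -> ['d', 'c']
'c': index 1 in ['d', 'c'] -> ['c', 'd']


Output: [0, 0, 0, 0, 1, 1]


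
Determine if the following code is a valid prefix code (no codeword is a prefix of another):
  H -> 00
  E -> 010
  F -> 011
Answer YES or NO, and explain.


Checking each pair (does one codeword prefix another?):
  H='00' vs E='010': no prefix
  H='00' vs F='011': no prefix
  E='010' vs H='00': no prefix
  E='010' vs F='011': no prefix
  F='011' vs H='00': no prefix
  F='011' vs E='010': no prefix
No violation found over all pairs.

YES -- this is a valid prefix code. No codeword is a prefix of any other codeword.


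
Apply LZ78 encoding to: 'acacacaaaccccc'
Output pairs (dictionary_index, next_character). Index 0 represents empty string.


LZ78 encoding steps:
Dictionary: {0: ''}
Step 1: w='' (idx 0), next='a' -> output (0, 'a'), add 'a' as idx 1
Step 2: w='' (idx 0), next='c' -> output (0, 'c'), add 'c' as idx 2
Step 3: w='a' (idx 1), next='c' -> output (1, 'c'), add 'ac' as idx 3
Step 4: w='ac' (idx 3), next='a' -> output (3, 'a'), add 'aca' as idx 4
Step 5: w='a' (idx 1), next='a' -> output (1, 'a'), add 'aa' as idx 5
Step 6: w='c' (idx 2), next='c' -> output (2, 'c'), add 'cc' as idx 6
Step 7: w='cc' (idx 6), next='c' -> output (6, 'c'), add 'ccc' as idx 7


Encoded: [(0, 'a'), (0, 'c'), (1, 'c'), (3, 'a'), (1, 'a'), (2, 'c'), (6, 'c')]


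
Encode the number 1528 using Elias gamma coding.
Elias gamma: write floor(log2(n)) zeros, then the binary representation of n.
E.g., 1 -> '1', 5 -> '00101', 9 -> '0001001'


num_bits = floor(log2(1528)) + 1 = 11
leading_zeros = num_bits - 1 = 10
binary(1528) = 10111111000

Elias gamma(1528) = '0000000000' + '10111111000' = 000000000010111111000 (21 bits)


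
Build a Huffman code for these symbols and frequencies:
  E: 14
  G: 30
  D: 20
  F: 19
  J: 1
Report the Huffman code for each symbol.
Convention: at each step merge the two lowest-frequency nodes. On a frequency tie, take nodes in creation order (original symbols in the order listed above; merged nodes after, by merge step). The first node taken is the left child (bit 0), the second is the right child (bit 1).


Huffman tree construction:
Step 1: Merge J(1) + E(14) = 15
Step 2: Merge (J+E)(15) + F(19) = 34
Step 3: Merge D(20) + G(30) = 50
Step 4: Merge ((J+E)+F)(34) + (D+G)(50) = 84
Read each symbol's code off the tree from the root (left child = 0, right child = 1).

Codes:
  E: 001 (length 3)
  G: 11 (length 2)
  D: 10 (length 2)
  F: 01 (length 2)
  J: 000 (length 3)
Average code length: 183/84 = 2.1786 bits/symbol


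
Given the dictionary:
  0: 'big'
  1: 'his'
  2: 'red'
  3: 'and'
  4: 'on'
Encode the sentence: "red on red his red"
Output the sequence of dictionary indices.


Look up each word in the dictionary:
  'red' -> 2
  'on' -> 4
  'red' -> 2
  'his' -> 1
  'red' -> 2

Encoded: [2, 4, 2, 1, 2]


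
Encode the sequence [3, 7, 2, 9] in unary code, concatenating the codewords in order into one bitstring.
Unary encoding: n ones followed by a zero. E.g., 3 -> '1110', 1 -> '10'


Encode each number as n ones followed by a terminating 0:
  3 -> 1110 (4 bits)
  7 -> 11111110 (8 bits)
  2 -> 110 (3 bits)
  9 -> 1111111110 (10 bits)
Total length = 4 + 8 + 3 + 10 = 25 bits.

Unary([3, 7, 2, 9]) = 1110111111101101111111110 (25 bits)


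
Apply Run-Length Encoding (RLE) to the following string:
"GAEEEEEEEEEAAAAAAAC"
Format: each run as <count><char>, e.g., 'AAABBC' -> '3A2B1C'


Scanning runs left to right:
  i=0: run of 'G' x 1 -> '1G'
  i=1: run of 'A' x 1 -> '1A'
  i=2: run of 'E' x 9 -> '9E'
  i=11: run of 'A' x 7 -> '7A'
  i=18: run of 'C' x 1 -> '1C'

RLE = 1G1A9E7A1C


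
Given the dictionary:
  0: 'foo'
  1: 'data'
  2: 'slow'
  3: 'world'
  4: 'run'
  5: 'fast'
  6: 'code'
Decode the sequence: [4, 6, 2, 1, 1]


Look up each index in the dictionary:
  4 -> 'run'
  6 -> 'code'
  2 -> 'slow'
  1 -> 'data'
  1 -> 'data'

Decoded: "run code slow data data"


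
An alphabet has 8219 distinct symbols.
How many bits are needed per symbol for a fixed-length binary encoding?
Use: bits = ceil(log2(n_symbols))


log2(8219) = 13.0047
Bracket: 2^13 = 8192 < 8219 <= 2^14 = 16384
So ceil(log2(8219)) = 14

bits = ceil(log2(8219)) = ceil(13.0047) = 14 bits


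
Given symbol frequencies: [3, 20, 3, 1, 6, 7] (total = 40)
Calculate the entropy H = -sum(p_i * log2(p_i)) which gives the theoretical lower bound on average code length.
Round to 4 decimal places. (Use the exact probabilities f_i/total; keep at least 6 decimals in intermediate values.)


Per-symbol terms -p_i * log2(p_i) with p_i = f_i/40:
  p = 3/40 = 0.075000: log2(p) = -3.736966, -p*log2(p) = 0.280272
  p = 20/40 = 0.500000: log2(p) = -1.000000, -p*log2(p) = 0.500000
  p = 3/40 = 0.075000: log2(p) = -3.736966, -p*log2(p) = 0.280272
  p = 1/40 = 0.025000: log2(p) = -5.321928, -p*log2(p) = 0.133048
  p = 6/40 = 0.150000: log2(p) = -2.736966, -p*log2(p) = 0.410545
  p = 7/40 = 0.175000: log2(p) = -2.514573, -p*log2(p) = 0.440050
H = 0.280272 + 0.500000 + 0.280272 + 0.133048 + 0.410545 + 0.440050 = 2.044187

H = 2.0442 bits/symbol


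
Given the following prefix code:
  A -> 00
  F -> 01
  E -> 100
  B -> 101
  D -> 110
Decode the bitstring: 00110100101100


Decoding step by step:
Bits 00 -> A
Bits 110 -> D
Bits 100 -> E
Bits 101 -> B
Bits 100 -> E


Decoded message: ADEBE


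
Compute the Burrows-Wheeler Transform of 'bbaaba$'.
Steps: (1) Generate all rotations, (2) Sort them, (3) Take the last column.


Rotations (sorted):
  0: $bbaaba -> last char: a
  1: a$bbaab -> last char: b
  2: aaba$bb -> last char: b
  3: aba$bba -> last char: a
  4: ba$bbaa -> last char: a
  5: baaba$b -> last char: b
  6: bbaaba$ -> last char: $


BWT = abbaab$


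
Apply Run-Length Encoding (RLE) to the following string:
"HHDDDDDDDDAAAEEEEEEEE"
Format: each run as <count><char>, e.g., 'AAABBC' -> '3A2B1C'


Scanning runs left to right:
  i=0: run of 'H' x 2 -> '2H'
  i=2: run of 'D' x 8 -> '8D'
  i=10: run of 'A' x 3 -> '3A'
  i=13: run of 'E' x 8 -> '8E'

RLE = 2H8D3A8E


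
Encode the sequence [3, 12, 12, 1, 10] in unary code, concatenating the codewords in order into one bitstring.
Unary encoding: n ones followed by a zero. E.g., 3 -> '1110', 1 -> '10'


Encode each number as n ones followed by a terminating 0:
  3 -> 1110 (4 bits)
  12 -> 1111111111110 (13 bits)
  12 -> 1111111111110 (13 bits)
  1 -> 10 (2 bits)
  10 -> 11111111110 (11 bits)
Total length = 4 + 13 + 13 + 2 + 11 = 43 bits.

Unary([3, 12, 12, 1, 10]) = 1110111111111111011111111111101011111111110 (43 bits)


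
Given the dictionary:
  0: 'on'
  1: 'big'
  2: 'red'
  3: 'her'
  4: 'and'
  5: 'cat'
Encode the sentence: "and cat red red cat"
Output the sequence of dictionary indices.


Look up each word in the dictionary:
  'and' -> 4
  'cat' -> 5
  'red' -> 2
  'red' -> 2
  'cat' -> 5

Encoded: [4, 5, 2, 2, 5]


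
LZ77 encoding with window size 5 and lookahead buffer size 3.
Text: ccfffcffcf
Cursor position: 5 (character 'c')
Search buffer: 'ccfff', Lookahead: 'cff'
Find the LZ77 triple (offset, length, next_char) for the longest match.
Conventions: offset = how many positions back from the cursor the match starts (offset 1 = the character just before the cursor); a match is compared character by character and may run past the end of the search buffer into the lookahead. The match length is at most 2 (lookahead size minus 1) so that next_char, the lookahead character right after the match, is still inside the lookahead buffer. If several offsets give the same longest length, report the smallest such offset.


Try each offset into the search buffer:
  offset=1 (pos 4, char 'f'): match length 0
  offset=2 (pos 3, char 'f'): match length 0
  offset=3 (pos 2, char 'f'): match length 0
  offset=4 (pos 1, char 'c'): match length 2
  offset=5 (pos 0, char 'c'): match length 1
Longest match has length 2 at offset 4.
next_char = character at position 5 + 2 = 7 -> 'f'

Best match: offset=4, length=2 (matching 'cf' starting at position 1)
LZ77 triple: (4, 2, 'f')


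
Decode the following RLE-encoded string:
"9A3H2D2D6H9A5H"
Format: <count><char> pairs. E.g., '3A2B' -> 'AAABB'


Expanding each <count><char> pair:
  9A -> 'AAAAAAAAA'
  3H -> 'HHH'
  2D -> 'DD'
  2D -> 'DD'
  6H -> 'HHHHHH'
  9A -> 'AAAAAAAAA'
  5H -> 'HHHHH'

Decoded = AAAAAAAAAHHHDDDDHHHHHHAAAAAAAAAHHHHH


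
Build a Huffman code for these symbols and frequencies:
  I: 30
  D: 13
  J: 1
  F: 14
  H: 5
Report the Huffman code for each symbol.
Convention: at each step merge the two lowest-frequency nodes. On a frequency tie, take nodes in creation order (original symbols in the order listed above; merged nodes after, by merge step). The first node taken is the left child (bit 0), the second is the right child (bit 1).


Huffman tree construction:
Step 1: Merge J(1) + H(5) = 6
Step 2: Merge (J+H)(6) + D(13) = 19
Step 3: Merge F(14) + ((J+H)+D)(19) = 33
Step 4: Merge I(30) + (F+((J+H)+D))(33) = 63
Read each symbol's code off the tree from the root (left child = 0, right child = 1).

Codes:
  I: 0 (length 1)
  D: 111 (length 3)
  J: 1100 (length 4)
  F: 10 (length 2)
  H: 1101 (length 4)
Average code length: 121/63 = 1.9206 bits/symbol


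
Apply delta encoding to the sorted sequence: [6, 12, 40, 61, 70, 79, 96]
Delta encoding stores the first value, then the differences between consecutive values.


First value: 6
Deltas:
  12 - 6 = 6
  40 - 12 = 28
  61 - 40 = 21
  70 - 61 = 9
  79 - 70 = 9
  96 - 79 = 17


Delta encoded: [6, 6, 28, 21, 9, 9, 17]


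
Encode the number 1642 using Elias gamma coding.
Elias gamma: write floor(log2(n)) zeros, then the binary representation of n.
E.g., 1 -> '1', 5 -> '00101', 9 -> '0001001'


num_bits = floor(log2(1642)) + 1 = 11
leading_zeros = num_bits - 1 = 10
binary(1642) = 11001101010

Elias gamma(1642) = '0000000000' + '11001101010' = 000000000011001101010 (21 bits)


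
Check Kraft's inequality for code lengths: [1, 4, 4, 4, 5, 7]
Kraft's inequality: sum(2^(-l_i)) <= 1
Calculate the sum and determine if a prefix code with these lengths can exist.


Sum = 2^(-1) + 2^(-4) + 2^(-4) + 2^(-4) + 2^(-5) + 2^(-7)
    = 0.5 + 0.0625 + 0.0625 + 0.0625 + 0.03125 + 0.0078125
    = 93/128 = 0.7265625
Since 0.7265625 <= 1, Kraft's inequality IS satisfied.
A prefix code with these lengths CAN exist.

Kraft sum = 0.7265625. Satisfied.


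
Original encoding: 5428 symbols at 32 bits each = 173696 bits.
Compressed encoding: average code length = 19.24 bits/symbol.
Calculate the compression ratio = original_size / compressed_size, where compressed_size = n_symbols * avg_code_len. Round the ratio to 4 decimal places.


original_size = n_symbols * orig_bits = 5428 * 32 = 173696 bits
compressed_size = n_symbols * avg_code_len = 5428 * 19.24 = 104434.72 bits
ratio = original_size / compressed_size = 173696 / 104434.72 = 1.6632

Compression ratio = 1.6632


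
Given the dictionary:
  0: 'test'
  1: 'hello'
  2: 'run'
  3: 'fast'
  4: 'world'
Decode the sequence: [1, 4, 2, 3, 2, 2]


Look up each index in the dictionary:
  1 -> 'hello'
  4 -> 'world'
  2 -> 'run'
  3 -> 'fast'
  2 -> 'run'
  2 -> 'run'

Decoded: "hello world run fast run run"


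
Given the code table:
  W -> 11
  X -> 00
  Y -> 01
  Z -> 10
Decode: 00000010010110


Decoding:
00 -> X
00 -> X
00 -> X
10 -> Z
01 -> Y
01 -> Y
10 -> Z


Result: XXXZYYZ


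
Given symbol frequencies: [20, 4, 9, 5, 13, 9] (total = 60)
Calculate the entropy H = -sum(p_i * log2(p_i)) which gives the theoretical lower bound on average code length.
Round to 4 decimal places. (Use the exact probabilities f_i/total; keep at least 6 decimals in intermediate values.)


Per-symbol terms -p_i * log2(p_i) with p_i = f_i/60:
  p = 20/60 = 0.333333: log2(p) = -1.584963, -p*log2(p) = 0.528321
  p = 4/60 = 0.066667: log2(p) = -3.906891, -p*log2(p) = 0.260459
  p = 9/60 = 0.150000: log2(p) = -2.736966, -p*log2(p) = 0.410545
  p = 5/60 = 0.083333: log2(p) = -3.584963, -p*log2(p) = 0.298747
  p = 13/60 = 0.216667: log2(p) = -2.206451, -p*log2(p) = 0.478064
  p = 9/60 = 0.150000: log2(p) = -2.736966, -p*log2(p) = 0.410545
H = 0.528321 + 0.260459 + 0.410545 + 0.298747 + 0.478064 + 0.410545 = 2.386681

H = 2.3867 bits/symbol


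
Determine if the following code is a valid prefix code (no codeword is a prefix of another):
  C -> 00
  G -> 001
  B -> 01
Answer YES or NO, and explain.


Checking each pair (does one codeword prefix another?):
  C='00' vs G='001': prefix -- VIOLATION

NO -- this is NOT a valid prefix code. C (00) is a prefix of G (001).


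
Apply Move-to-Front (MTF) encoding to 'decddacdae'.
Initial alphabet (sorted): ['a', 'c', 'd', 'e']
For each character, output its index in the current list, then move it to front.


MTF encoding:
'd': index 2 in ['a', 'c', 'd', 'e'] -> ['d', 'a', 'c', 'e']
'e': index 3 in ['d', 'a', 'c', 'e'] -> ['e', 'd', 'a', 'c']
'c': index 3 in ['e', 'd', 'a', 'c'] -> ['c', 'e', 'd', 'a']
'd': index 2 in ['c', 'e', 'd', 'a'] -> ['d', 'c', 'e', 'a']
'd': index 0 in ['d', 'c', 'e', 'a'] -> ['d', 'c', 'e', 'a']
'a': index 3 in ['d', 'c', 'e', 'a'] -> ['a', 'd', 'c', 'e']
'c': index 2 in ['a', 'd', 'c', 'e'] -> ['c', 'a', 'd', 'e']
'd': index 2 in ['c', 'a', 'd', 'e'] -> ['d', 'c', 'a', 'e']
'a': index 2 in ['d', 'c', 'a', 'e'] -> ['a', 'd', 'c', 'e']
'e': index 3 in ['a', 'd', 'c', 'e'] -> ['e', 'a', 'd', 'c']


Output: [2, 3, 3, 2, 0, 3, 2, 2, 2, 3]


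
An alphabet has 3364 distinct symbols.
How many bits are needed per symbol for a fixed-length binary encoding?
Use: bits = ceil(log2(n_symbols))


log2(3364) = 11.716
Bracket: 2^11 = 2048 < 3364 <= 2^12 = 4096
So ceil(log2(3364)) = 12

bits = ceil(log2(3364)) = ceil(11.716) = 12 bits


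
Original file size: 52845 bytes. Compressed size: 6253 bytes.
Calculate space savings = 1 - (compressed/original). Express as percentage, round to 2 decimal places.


ratio = compressed/original = 6253/52845 = 0.118327
savings = 1 - ratio = 1 - 0.118327 = 0.881673
as a percentage: 0.881673 * 100 = 88.17%

Space savings = 1 - 6253/52845 = 88.17%


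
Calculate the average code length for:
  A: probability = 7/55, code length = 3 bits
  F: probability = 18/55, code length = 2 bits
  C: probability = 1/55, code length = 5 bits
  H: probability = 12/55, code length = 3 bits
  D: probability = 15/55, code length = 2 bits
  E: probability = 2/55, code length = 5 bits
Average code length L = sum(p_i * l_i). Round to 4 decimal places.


Weighted contributions p_i * l_i:
  A: (7/55) * 3 = 21/55
  F: (18/55) * 2 = 36/55
  C: (1/55) * 5 = 5/55
  H: (12/55) * 3 = 36/55
  D: (15/55) * 2 = 30/55
  E: (2/55) * 5 = 10/55
Sum = (21 + 36 + 5 + 36 + 30 + 10)/55 = 138/55

L = 138/55 = 2.5091 bits/symbol


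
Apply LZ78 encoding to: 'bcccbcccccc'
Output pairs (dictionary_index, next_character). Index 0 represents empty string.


LZ78 encoding steps:
Dictionary: {0: ''}
Step 1: w='' (idx 0), next='b' -> output (0, 'b'), add 'b' as idx 1
Step 2: w='' (idx 0), next='c' -> output (0, 'c'), add 'c' as idx 2
Step 3: w='c' (idx 2), next='c' -> output (2, 'c'), add 'cc' as idx 3
Step 4: w='b' (idx 1), next='c' -> output (1, 'c'), add 'bc' as idx 4
Step 5: w='cc' (idx 3), next='c' -> output (3, 'c'), add 'ccc' as idx 5
Step 6: w='cc' (idx 3), end of input -> output (3, '')


Encoded: [(0, 'b'), (0, 'c'), (2, 'c'), (1, 'c'), (3, 'c'), (3, '')]


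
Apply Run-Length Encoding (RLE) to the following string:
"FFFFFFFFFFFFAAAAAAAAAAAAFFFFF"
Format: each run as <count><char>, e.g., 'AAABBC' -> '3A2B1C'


Scanning runs left to right:
  i=0: run of 'F' x 12 -> '12F'
  i=12: run of 'A' x 12 -> '12A'
  i=24: run of 'F' x 5 -> '5F'

RLE = 12F12A5F


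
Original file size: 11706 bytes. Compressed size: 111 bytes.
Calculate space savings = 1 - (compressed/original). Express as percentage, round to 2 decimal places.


ratio = compressed/original = 111/11706 = 0.009482
savings = 1 - ratio = 1 - 0.009482 = 0.990518
as a percentage: 0.990518 * 100 = 99.05%

Space savings = 1 - 111/11706 = 99.05%


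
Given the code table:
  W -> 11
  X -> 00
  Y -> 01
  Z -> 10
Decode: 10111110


Decoding:
10 -> Z
11 -> W
11 -> W
10 -> Z


Result: ZWWZ


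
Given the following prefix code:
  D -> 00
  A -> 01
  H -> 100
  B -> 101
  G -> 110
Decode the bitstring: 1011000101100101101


Decoding step by step:
Bits 101 -> B
Bits 100 -> H
Bits 01 -> A
Bits 01 -> A
Bits 100 -> H
Bits 101 -> B
Bits 101 -> B


Decoded message: BHAAHBB


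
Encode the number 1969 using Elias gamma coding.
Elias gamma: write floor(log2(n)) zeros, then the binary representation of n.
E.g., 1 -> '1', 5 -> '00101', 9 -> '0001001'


num_bits = floor(log2(1969)) + 1 = 11
leading_zeros = num_bits - 1 = 10
binary(1969) = 11110110001

Elias gamma(1969) = '0000000000' + '11110110001' = 000000000011110110001 (21 bits)


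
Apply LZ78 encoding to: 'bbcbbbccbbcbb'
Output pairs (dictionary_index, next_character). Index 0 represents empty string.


LZ78 encoding steps:
Dictionary: {0: ''}
Step 1: w='' (idx 0), next='b' -> output (0, 'b'), add 'b' as idx 1
Step 2: w='b' (idx 1), next='c' -> output (1, 'c'), add 'bc' as idx 2
Step 3: w='b' (idx 1), next='b' -> output (1, 'b'), add 'bb' as idx 3
Step 4: w='bc' (idx 2), next='c' -> output (2, 'c'), add 'bcc' as idx 4
Step 5: w='bb' (idx 3), next='c' -> output (3, 'c'), add 'bbc' as idx 5
Step 6: w='bb' (idx 3), end of input -> output (3, '')


Encoded: [(0, 'b'), (1, 'c'), (1, 'b'), (2, 'c'), (3, 'c'), (3, '')]


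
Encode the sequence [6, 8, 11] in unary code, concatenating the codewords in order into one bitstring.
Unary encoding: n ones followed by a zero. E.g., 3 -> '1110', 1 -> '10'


Encode each number as n ones followed by a terminating 0:
  6 -> 1111110 (7 bits)
  8 -> 111111110 (9 bits)
  11 -> 111111111110 (12 bits)
Total length = 7 + 9 + 12 = 28 bits.

Unary([6, 8, 11]) = 1111110111111110111111111110 (28 bits)


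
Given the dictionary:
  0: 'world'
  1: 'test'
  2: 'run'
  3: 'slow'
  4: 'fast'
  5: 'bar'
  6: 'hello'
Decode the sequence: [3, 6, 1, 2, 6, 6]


Look up each index in the dictionary:
  3 -> 'slow'
  6 -> 'hello'
  1 -> 'test'
  2 -> 'run'
  6 -> 'hello'
  6 -> 'hello'

Decoded: "slow hello test run hello hello"


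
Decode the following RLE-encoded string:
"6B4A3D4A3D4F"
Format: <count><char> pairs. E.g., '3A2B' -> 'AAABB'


Expanding each <count><char> pair:
  6B -> 'BBBBBB'
  4A -> 'AAAA'
  3D -> 'DDD'
  4A -> 'AAAA'
  3D -> 'DDD'
  4F -> 'FFFF'

Decoded = BBBBBBAAAADDDAAAADDDFFFF


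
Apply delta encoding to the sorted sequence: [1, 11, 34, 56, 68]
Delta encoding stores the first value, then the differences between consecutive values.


First value: 1
Deltas:
  11 - 1 = 10
  34 - 11 = 23
  56 - 34 = 22
  68 - 56 = 12


Delta encoded: [1, 10, 23, 22, 12]


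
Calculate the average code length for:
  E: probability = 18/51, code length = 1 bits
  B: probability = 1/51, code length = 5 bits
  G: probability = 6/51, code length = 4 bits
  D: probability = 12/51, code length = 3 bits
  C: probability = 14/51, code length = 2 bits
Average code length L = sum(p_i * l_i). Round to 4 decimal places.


Weighted contributions p_i * l_i:
  E: (18/51) * 1 = 18/51
  B: (1/51) * 5 = 5/51
  G: (6/51) * 4 = 24/51
  D: (12/51) * 3 = 36/51
  C: (14/51) * 2 = 28/51
Sum = (18 + 5 + 24 + 36 + 28)/51 = 111/51

L = 111/51 = 2.1765 bits/symbol


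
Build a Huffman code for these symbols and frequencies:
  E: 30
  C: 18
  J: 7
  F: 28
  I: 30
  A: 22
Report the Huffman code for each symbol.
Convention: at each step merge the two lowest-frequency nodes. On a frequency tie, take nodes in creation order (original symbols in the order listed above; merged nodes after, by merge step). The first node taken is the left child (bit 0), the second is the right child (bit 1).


Huffman tree construction:
Step 1: Merge J(7) + C(18) = 25
Step 2: Merge A(22) + (J+C)(25) = 47
Step 3: Merge F(28) + E(30) = 58
Step 4: Merge I(30) + (A+(J+C))(47) = 77
Step 5: Merge (F+E)(58) + (I+(A+(J+C)))(77) = 135
Read each symbol's code off the tree from the root (left child = 0, right child = 1).

Codes:
  E: 01 (length 2)
  C: 1111 (length 4)
  J: 1110 (length 4)
  F: 00 (length 2)
  I: 10 (length 2)
  A: 110 (length 3)
Average code length: 342/135 = 2.5333 bits/symbol


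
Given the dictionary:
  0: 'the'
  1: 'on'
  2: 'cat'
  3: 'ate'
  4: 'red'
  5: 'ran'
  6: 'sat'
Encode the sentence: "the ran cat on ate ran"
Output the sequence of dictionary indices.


Look up each word in the dictionary:
  'the' -> 0
  'ran' -> 5
  'cat' -> 2
  'on' -> 1
  'ate' -> 3
  'ran' -> 5

Encoded: [0, 5, 2, 1, 3, 5]


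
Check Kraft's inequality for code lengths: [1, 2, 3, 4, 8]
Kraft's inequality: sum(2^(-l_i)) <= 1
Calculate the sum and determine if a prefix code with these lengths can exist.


Sum = 2^(-1) + 2^(-2) + 2^(-3) + 2^(-4) + 2^(-8)
    = 0.5 + 0.25 + 0.125 + 0.0625 + 0.00390625
    = 241/256 = 0.94140625
Since 0.94140625 <= 1, Kraft's inequality IS satisfied.
A prefix code with these lengths CAN exist.

Kraft sum = 0.94140625. Satisfied.


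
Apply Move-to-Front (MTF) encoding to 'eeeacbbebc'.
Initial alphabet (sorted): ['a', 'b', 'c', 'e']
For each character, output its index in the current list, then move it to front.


MTF encoding:
'e': index 3 in ['a', 'b', 'c', 'e'] -> ['e', 'a', 'b', 'c']
'e': index 0 in ['e', 'a', 'b', 'c'] -> ['e', 'a', 'b', 'c']
'e': index 0 in ['e', 'a', 'b', 'c'] -> ['e', 'a', 'b', 'c']
'a': index 1 in ['e', 'a', 'b', 'c'] -> ['a', 'e', 'b', 'c']
'c': index 3 in ['a', 'e', 'b', 'c'] -> ['c', 'a', 'e', 'b']
'b': index 3 in ['c', 'a', 'e', 'b'] -> ['b', 'c', 'a', 'e']
'b': index 0 in ['b', 'c', 'a', 'e'] -> ['b', 'c', 'a', 'e']
'e': index 3 in ['b', 'c', 'a', 'e'] -> ['e', 'b', 'c', 'a']
'b': index 1 in ['e', 'b', 'c', 'a'] -> ['b', 'e', 'c', 'a']
'c': index 2 in ['b', 'e', 'c', 'a'] -> ['c', 'b', 'e', 'a']


Output: [3, 0, 0, 1, 3, 3, 0, 3, 1, 2]


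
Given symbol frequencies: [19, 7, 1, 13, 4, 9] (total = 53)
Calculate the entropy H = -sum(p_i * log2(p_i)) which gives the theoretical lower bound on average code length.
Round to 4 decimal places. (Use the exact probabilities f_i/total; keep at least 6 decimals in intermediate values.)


Per-symbol terms -p_i * log2(p_i) with p_i = f_i/53:
  p = 19/53 = 0.358491: log2(p) = -1.479993, -p*log2(p) = 0.530564
  p = 7/53 = 0.132075: log2(p) = -2.920566, -p*log2(p) = 0.385735
  p = 1/53 = 0.018868: log2(p) = -5.727920, -p*log2(p) = 0.108074
  p = 13/53 = 0.245283: log2(p) = -2.027481, -p*log2(p) = 0.497307
  p = 4/53 = 0.075472: log2(p) = -3.727920, -p*log2(p) = 0.281352
  p = 9/53 = 0.169811: log2(p) = -2.557995, -p*log2(p) = 0.434377
H = 0.530564 + 0.385735 + 0.108074 + 0.497307 + 0.281352 + 0.434377 = 2.237409

H = 2.2374 bits/symbol


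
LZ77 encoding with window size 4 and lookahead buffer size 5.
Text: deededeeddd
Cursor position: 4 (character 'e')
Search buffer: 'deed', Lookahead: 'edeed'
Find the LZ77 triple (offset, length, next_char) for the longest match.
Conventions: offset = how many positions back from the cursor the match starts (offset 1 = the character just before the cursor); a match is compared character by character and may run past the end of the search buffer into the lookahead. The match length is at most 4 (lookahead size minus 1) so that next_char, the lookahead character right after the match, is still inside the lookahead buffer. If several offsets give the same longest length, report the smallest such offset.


Try each offset into the search buffer:
  offset=1 (pos 3, char 'd'): match length 0
  offset=2 (pos 2, char 'e'): match length 3
  offset=3 (pos 1, char 'e'): match length 1
  offset=4 (pos 0, char 'd'): match length 0
Longest match has length 3 at offset 2.
next_char = character at position 4 + 3 = 7 -> 'e'

Best match: offset=2, length=3 (matching 'ede' starting at position 2)
LZ77 triple: (2, 3, 'e')


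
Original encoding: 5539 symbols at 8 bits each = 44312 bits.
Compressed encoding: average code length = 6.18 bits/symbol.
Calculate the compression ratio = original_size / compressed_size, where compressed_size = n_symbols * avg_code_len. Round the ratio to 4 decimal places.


original_size = n_symbols * orig_bits = 5539 * 8 = 44312 bits
compressed_size = n_symbols * avg_code_len = 5539 * 6.18 = 34231.02 bits
ratio = original_size / compressed_size = 44312 / 34231.02 = 1.2945

Compression ratio = 1.2945
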